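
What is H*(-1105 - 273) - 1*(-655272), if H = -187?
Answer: 912958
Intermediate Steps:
H*(-1105 - 273) - 1*(-655272) = -187*(-1105 - 273) - 1*(-655272) = -187*(-1378) + 655272 = 257686 + 655272 = 912958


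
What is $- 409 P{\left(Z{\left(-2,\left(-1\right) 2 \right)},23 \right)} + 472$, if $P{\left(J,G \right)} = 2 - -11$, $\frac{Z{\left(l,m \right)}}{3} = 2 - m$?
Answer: $-4845$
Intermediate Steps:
$Z{\left(l,m \right)} = 6 - 3 m$ ($Z{\left(l,m \right)} = 3 \left(2 - m\right) = 6 - 3 m$)
$P{\left(J,G \right)} = 13$ ($P{\left(J,G \right)} = 2 + 11 = 13$)
$- 409 P{\left(Z{\left(-2,\left(-1\right) 2 \right)},23 \right)} + 472 = \left(-409\right) 13 + 472 = -5317 + 472 = -4845$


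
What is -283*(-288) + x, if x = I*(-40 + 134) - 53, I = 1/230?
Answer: 9366912/115 ≈ 81451.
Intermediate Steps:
I = 1/230 ≈ 0.0043478
x = -6048/115 (x = (-40 + 134)/230 - 53 = (1/230)*94 - 53 = 47/115 - 53 = -6048/115 ≈ -52.591)
-283*(-288) + x = -283*(-288) - 6048/115 = 81504 - 6048/115 = 9366912/115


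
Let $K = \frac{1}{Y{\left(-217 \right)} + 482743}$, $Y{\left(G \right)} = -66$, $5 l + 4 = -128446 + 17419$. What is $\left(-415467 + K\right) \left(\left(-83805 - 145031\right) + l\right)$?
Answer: $\frac{251715451446338338}{2413385} \approx 1.043 \cdot 10^{11}$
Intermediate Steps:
$l = - \frac{111031}{5}$ ($l = - \frac{4}{5} + \frac{-128446 + 17419}{5} = - \frac{4}{5} + \frac{1}{5} \left(-111027\right) = - \frac{4}{5} - \frac{111027}{5} = - \frac{111031}{5} \approx -22206.0$)
$K = \frac{1}{482677}$ ($K = \frac{1}{-66 + 482743} = \frac{1}{482677} \approx 2.0718 \cdot 10^{-6}$)
$\left(-415467 + K\right) \left(\left(-83805 - 145031\right) + l\right) = \left(-415467 + \frac{1}{482677}\right) \left(\left(-83805 - 145031\right) - \frac{111031}{5}\right) = - \frac{200536365158 \left(-228836 - \frac{111031}{5}\right)}{482677} = \left(- \frac{200536365158}{482677}\right) \left(- \frac{1255211}{5}\right) = \frac{251715451446338338}{2413385}$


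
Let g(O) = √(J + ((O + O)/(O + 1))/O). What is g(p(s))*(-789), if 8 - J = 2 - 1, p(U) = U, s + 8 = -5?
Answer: -263*√246/2 ≈ -2062.5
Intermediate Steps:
s = -13 (s = -8 - 5 = -13)
J = 7 (J = 8 - (2 - 1) = 8 - 1*1 = 8 - 1 = 7)
g(O) = √(7 + 2/(1 + O)) (g(O) = √(7 + ((O + O)/(O + 1))/O) = √(7 + ((2*O)/(1 + O))/O) = √(7 + (2*O/(1 + O))/O) = √(7 + 2/(1 + O)))
g(p(s))*(-789) = √((9 + 7*(-13))/(1 - 13))*(-789) = √((9 - 91)/(-12))*(-789) = √(-1/12*(-82))*(-789) = √(41/6)*(-789) = (√246/6)*(-789) = -263*√246/2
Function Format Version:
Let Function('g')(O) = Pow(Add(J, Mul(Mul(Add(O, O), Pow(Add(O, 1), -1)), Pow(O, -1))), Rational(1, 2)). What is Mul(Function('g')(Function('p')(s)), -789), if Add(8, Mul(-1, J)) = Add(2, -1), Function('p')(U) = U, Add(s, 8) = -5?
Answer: Mul(Rational(-263, 2), Pow(246, Rational(1, 2))) ≈ -2062.5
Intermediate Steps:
s = -13 (s = Add(-8, -5) = -13)
J = 7 (J = Add(8, Mul(-1, Add(2, -1))) = Add(8, Mul(-1, 1)) = Add(8, -1) = 7)
Function('g')(O) = Pow(Add(7, Mul(2, Pow(Add(1, O), -1))), Rational(1, 2)) (Function('g')(O) = Pow(Add(7, Mul(Mul(Add(O, O), Pow(Add(O, 1), -1)), Pow(O, -1))), Rational(1, 2)) = Pow(Add(7, Mul(Mul(Mul(2, O), Pow(Add(1, O), -1)), Pow(O, -1))), Rational(1, 2)) = Pow(Add(7, Mul(Mul(2, O, Pow(Add(1, O), -1)), Pow(O, -1))), Rational(1, 2)) = Pow(Add(7, Mul(2, Pow(Add(1, O), -1))), Rational(1, 2)))
Mul(Function('g')(Function('p')(s)), -789) = Mul(Pow(Mul(Pow(Add(1, -13), -1), Add(9, Mul(7, -13))), Rational(1, 2)), -789) = Mul(Pow(Mul(Pow(-12, -1), Add(9, -91)), Rational(1, 2)), -789) = Mul(Pow(Mul(Rational(-1, 12), -82), Rational(1, 2)), -789) = Mul(Pow(Rational(41, 6), Rational(1, 2)), -789) = Mul(Mul(Rational(1, 6), Pow(246, Rational(1, 2))), -789) = Mul(Rational(-263, 2), Pow(246, Rational(1, 2)))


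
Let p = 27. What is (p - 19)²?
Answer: 64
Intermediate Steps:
(p - 19)² = (27 - 19)² = 8² = 64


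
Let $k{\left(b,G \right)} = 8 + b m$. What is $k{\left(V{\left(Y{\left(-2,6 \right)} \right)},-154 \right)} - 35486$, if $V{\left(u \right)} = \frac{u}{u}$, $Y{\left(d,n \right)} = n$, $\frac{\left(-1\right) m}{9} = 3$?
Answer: $-35505$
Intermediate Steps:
$m = -27$ ($m = \left(-9\right) 3 = -27$)
$V{\left(u \right)} = 1$
$k{\left(b,G \right)} = 8 - 27 b$ ($k{\left(b,G \right)} = 8 + b \left(-27\right) = 8 - 27 b$)
$k{\left(V{\left(Y{\left(-2,6 \right)} \right)},-154 \right)} - 35486 = \left(8 - 27\right) - 35486 = -19 - 35486 = -35505$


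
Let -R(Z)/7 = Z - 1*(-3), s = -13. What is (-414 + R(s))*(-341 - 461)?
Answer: 275888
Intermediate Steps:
R(Z) = -21 - 7*Z (R(Z) = -7*(Z - 1*(-3)) = -7*(Z + 3) = -7*(3 + Z) = -21 - 7*Z)
(-414 + R(s))*(-341 - 461) = (-414 + (-21 - 7*(-13)))*(-341 - 461) = (-414 + (-21 + 91))*(-802) = (-414 + 70)*(-802) = -344*(-802) = 275888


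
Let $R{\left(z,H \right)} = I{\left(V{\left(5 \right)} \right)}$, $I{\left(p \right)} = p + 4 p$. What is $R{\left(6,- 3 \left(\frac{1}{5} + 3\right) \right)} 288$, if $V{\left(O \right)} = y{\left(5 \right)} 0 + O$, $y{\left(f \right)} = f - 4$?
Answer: $7200$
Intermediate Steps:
$y{\left(f \right)} = -4 + f$
$V{\left(O \right)} = O$ ($V{\left(O \right)} = \left(-4 + 5\right) 0 + O = 1 \cdot 0 + O = 0 + O = O$)
$I{\left(p \right)} = 5 p$
$R{\left(z,H \right)} = 25$ ($R{\left(z,H \right)} = 5 \cdot 5 = 25$)
$R{\left(6,- 3 \left(\frac{1}{5} + 3\right) \right)} 288 = 25 \cdot 288 = 7200$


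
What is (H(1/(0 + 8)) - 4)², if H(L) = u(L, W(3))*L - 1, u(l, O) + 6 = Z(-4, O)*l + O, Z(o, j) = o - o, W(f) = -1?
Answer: 2209/64 ≈ 34.516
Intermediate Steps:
Z(o, j) = 0
u(l, O) = -6 + O (u(l, O) = -6 + (0*l + O) = -6 + (0 + O) = -6 + O)
H(L) = -1 - 7*L (H(L) = (-6 - 1)*L - 1 = -7*L - 1 = -1 - 7*L)
(H(1/(0 + 8)) - 4)² = ((-1 - 7/(0 + 8)) - 4)² = ((-1 - 7/8) - 4)² = (-15/8 - 4)² = (-47/8)² = 2209/64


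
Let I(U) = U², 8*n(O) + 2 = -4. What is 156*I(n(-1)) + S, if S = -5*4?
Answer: 271/4 ≈ 67.750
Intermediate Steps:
n(O) = -¾ (n(O) = -¼ + (⅛)*(-4) = -¼ - ½ = -¾)
S = -20
156*I(n(-1)) + S = 156*(-¾)² - 20 = 156*(9/16) - 20 = 351/4 - 20 = 271/4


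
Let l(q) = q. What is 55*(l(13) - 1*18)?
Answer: -275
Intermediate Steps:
55*(l(13) - 1*18) = 55*(13 - 1*18) = 55*(13 - 18) = 55*(-5) = -275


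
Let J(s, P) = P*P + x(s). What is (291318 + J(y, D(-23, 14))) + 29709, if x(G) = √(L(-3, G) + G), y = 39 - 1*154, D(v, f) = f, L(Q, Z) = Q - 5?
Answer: 321223 + I*√123 ≈ 3.2122e+5 + 11.091*I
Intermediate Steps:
L(Q, Z) = -5 + Q
y = -115 (y = 39 - 154 = -115)
x(G) = √(-8 + G) (x(G) = √((-5 - 3) + G) = √(-8 + G))
J(s, P) = P² + √(-8 + s) (J(s, P) = P*P + √(-8 + s) = P² + √(-8 + s))
(291318 + J(y, D(-23, 14))) + 29709 = (291318 + (14² + √(-8 - 115))) + 29709 = (291318 + (196 + √(-123))) + 29709 = (291318 + (196 + I*√123)) + 29709 = (291514 + I*√123) + 29709 = 321223 + I*√123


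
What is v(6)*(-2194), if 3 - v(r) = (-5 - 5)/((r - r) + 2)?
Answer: -17552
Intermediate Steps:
v(r) = 8 (v(r) = 3 - (-5 - 5)/((r - r) + 2) = 3 - (-10)/(0 + 2) = 3 - (-10)/2 = 3 - 1*(-5) = 3 + 5 = 8)
v(6)*(-2194) = 8*(-2194) = -17552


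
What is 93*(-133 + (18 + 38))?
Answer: -7161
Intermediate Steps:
93*(-133 + (18 + 38)) = 93*(-133 + 56) = 93*(-77) = -7161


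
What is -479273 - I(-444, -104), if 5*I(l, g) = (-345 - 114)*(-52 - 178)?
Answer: -500387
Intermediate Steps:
I(l, g) = 21114 (I(l, g) = ((-345 - 114)*(-52 - 178))/5 = (-459*(-230))/5 = (1/5)*105570 = 21114)
-479273 - I(-444, -104) = -479273 - 1*21114 = -479273 - 21114 = -500387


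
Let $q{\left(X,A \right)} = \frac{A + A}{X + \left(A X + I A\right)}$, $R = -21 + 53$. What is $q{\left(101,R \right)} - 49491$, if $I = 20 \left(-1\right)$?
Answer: $- \frac{133279199}{2693} \approx -49491.0$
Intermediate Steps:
$R = 32$
$I = -20$
$q{\left(X,A \right)} = \frac{2 A}{X - 20 A + A X}$ ($q{\left(X,A \right)} = \frac{A + A}{X + \left(A X - 20 A\right)} = \frac{2 A}{X + \left(- 20 A + A X\right)} = \frac{2 A}{X - 20 A + A X}$)
$q{\left(101,R \right)} - 49491 = 2 \cdot 32 \frac{1}{101 - 640 + 32 \cdot 101} - 49491 = 2 \cdot 32 \frac{1}{101 - 640 + 3232} - 49491 = 2 \cdot 32 \cdot \frac{1}{2693} - 49491 = \frac{64}{2693} - 49491 = - \frac{133279199}{2693}$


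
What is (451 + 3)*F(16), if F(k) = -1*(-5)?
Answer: 2270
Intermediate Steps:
F(k) = 5
(451 + 3)*F(16) = (451 + 3)*5 = 454*5 = 2270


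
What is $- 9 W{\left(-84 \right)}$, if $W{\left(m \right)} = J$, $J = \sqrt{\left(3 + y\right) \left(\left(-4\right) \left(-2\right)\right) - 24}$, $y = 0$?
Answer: $0$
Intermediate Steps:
$J = 0$ ($J = \sqrt{\left(3 + 0\right) \left(\left(-4\right) \left(-2\right)\right) - 24} = \sqrt{3 \cdot 8 - 24} = \sqrt{24 - 24} = \sqrt{0} = 0$)
$W{\left(m \right)} = 0$
$- 9 W{\left(-84 \right)} = \left(-9\right) 0 = 0$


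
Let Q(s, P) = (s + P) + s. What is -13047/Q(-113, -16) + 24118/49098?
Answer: 323209081/5940858 ≈ 54.404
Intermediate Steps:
Q(s, P) = P + 2*s (Q(s, P) = (P + s) + s = P + 2*s)
-13047/Q(-113, -16) + 24118/49098 = -13047/(-16 + 2*(-113)) + 24118/49098 = -13047/(-16 - 226) + 24118*(1/49098) = -13047/(-242) + 12059/24549 = -13047*(-1/242) + 12059/24549 = 13047/242 + 12059/24549 = 323209081/5940858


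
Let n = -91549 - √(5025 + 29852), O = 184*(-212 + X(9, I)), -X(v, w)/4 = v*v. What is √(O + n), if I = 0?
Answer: √(-190173 - √34877) ≈ 436.3*I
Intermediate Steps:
X(v, w) = -4*v² (X(v, w) = -4*v*v = -4*v²)
O = -98624 (O = 184*(-212 - 4*9²) = 184*(-212 - 4*81) = 184*(-212 - 324) = 184*(-536) = -98624)
n = -91549 - √34877 ≈ -91736.
√(O + n) = √(-98624 + (-91549 - √34877)) = √(-190173 - √34877)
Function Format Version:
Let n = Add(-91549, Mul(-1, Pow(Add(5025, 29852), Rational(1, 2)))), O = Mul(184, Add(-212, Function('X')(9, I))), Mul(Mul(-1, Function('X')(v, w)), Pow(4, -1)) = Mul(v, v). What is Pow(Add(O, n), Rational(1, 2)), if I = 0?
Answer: Pow(Add(-190173, Mul(-1, Pow(34877, Rational(1, 2)))), Rational(1, 2)) ≈ Mul(436.30, I)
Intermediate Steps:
Function('X')(v, w) = Mul(-4, Pow(v, 2)) (Function('X')(v, w) = Mul(-4, Mul(v, v)) = Mul(-4, Pow(v, 2)))
O = -98624 (O = Mul(184, Add(-212, Mul(-4, Pow(9, 2)))) = Mul(184, Add(-212, Mul(-4, 81))) = Mul(184, Add(-212, -324)) = Mul(184, -536) = -98624)
n = Add(-91549, Mul(-1, Pow(34877, Rational(1, 2)))) ≈ -91736.
Pow(Add(O, n), Rational(1, 2)) = Pow(Add(-98624, Add(-91549, Mul(-1, Pow(34877, Rational(1, 2))))), Rational(1, 2)) = Pow(Add(-190173, Mul(-1, Pow(34877, Rational(1, 2)))), Rational(1, 2))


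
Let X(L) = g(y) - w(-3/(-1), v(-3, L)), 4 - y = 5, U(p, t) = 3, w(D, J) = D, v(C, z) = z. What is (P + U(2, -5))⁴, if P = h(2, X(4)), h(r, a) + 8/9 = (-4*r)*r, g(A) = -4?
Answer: 244140625/6561 ≈ 37211.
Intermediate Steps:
y = -1 (y = 4 - 1*5 = 4 - 5 = -1)
X(L) = -7 (X(L) = -4 - (-3)/(-1) = -4 - (-3)*(-1) = -4 - 1*3 = -4 - 3 = -7)
h(r, a) = -8/9 - 4*r² (h(r, a) = -8/9 + (-4*r)*r = -8/9 - 4*r²)
P = -152/9 (P = -8/9 - 4*2² = -8/9 - 4*4 = -8/9 - 16 = -152/9 ≈ -16.889)
(P + U(2, -5))⁴ = (-152/9 + 3)⁴ = (-125/9)⁴ = 244140625/6561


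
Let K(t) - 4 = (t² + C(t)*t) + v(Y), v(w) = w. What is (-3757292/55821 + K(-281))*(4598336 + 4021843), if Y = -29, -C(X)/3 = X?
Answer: -25344811169161147/18607 ≈ -1.3621e+12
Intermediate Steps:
C(X) = -3*X
K(t) = -25 - 2*t² (K(t) = 4 + ((t² + (-3*t)*t) - 29) = 4 + ((t² - 3*t²) - 29) = 4 + (-2*t² - 29) = 4 + (-29 - 2*t²) = -25 - 2*t²)
(-3757292/55821 + K(-281))*(4598336 + 4021843) = (-3757292/55821 + (-25 - 2*(-281)²))*(4598336 + 4021843) = (-3757292*1/55821 + (-25 - 2*78961))*8620179 = (-3757292/55821 + (-25 - 157922))*8620179 = (-3757292/55821 - 157947)*8620179 = -8820516779/55821*8620179 = -25344811169161147/18607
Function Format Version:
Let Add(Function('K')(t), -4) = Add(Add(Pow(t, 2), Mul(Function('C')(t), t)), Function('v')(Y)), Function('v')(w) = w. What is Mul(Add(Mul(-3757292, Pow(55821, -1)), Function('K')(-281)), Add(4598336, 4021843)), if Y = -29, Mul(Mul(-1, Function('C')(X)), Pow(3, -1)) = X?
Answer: Rational(-25344811169161147, 18607) ≈ -1.3621e+12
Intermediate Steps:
Function('C')(X) = Mul(-3, X)
Function('K')(t) = Add(-25, Mul(-2, Pow(t, 2))) (Function('K')(t) = Add(4, Add(Add(Pow(t, 2), Mul(Mul(-3, t), t)), -29)) = Add(4, Add(Add(Pow(t, 2), Mul(-3, Pow(t, 2))), -29)) = Add(4, Add(Mul(-2, Pow(t, 2)), -29)) = Add(4, Add(-29, Mul(-2, Pow(t, 2)))) = Add(-25, Mul(-2, Pow(t, 2))))
Mul(Add(Mul(-3757292, Pow(55821, -1)), Function('K')(-281)), Add(4598336, 4021843)) = Mul(Add(Mul(-3757292, Pow(55821, -1)), Add(-25, Mul(-2, Pow(-281, 2)))), Add(4598336, 4021843)) = Mul(Add(Mul(-3757292, Rational(1, 55821)), Add(-25, Mul(-2, 78961))), 8620179) = Mul(Add(Rational(-3757292, 55821), Add(-25, -157922)), 8620179) = Mul(Add(Rational(-3757292, 55821), -157947), 8620179) = Mul(Rational(-8820516779, 55821), 8620179) = Rational(-25344811169161147, 18607)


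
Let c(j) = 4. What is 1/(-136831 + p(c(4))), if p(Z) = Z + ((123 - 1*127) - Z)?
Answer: -1/136835 ≈ -7.3081e-6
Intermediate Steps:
p(Z) = -4 (p(Z) = Z + ((123 - 127) - Z) = Z + (-4 - Z) = -4)
1/(-136831 + p(c(4))) = 1/(-136831 - 4) = 1/(-136835) = -1/136835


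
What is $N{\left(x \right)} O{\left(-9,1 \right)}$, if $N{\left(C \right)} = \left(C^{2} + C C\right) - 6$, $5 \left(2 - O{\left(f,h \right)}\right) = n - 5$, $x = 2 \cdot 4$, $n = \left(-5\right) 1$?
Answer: $488$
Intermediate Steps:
$n = -5$
$x = 8$
$O{\left(f,h \right)} = 4$ ($O{\left(f,h \right)} = 2 - \frac{-5 - 5}{5} = 2 - -2 = 2 + 2 = 4$)
$N{\left(C \right)} = -6 + 2 C^{2}$ ($N{\left(C \right)} = \left(C^{2} + C^{2}\right) - 6 = 2 C^{2} - 6 = -6 + 2 C^{2}$)
$N{\left(x \right)} O{\left(-9,1 \right)} = \left(-6 + 2 \cdot 8^{2}\right) 4 = \left(-6 + 2 \cdot 64\right) 4 = \left(-6 + 128\right) 4 = 122 \cdot 4 = 488$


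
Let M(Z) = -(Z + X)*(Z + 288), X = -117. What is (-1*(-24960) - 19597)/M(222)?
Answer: -5363/53550 ≈ -0.10015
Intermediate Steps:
M(Z) = -(-117 + Z)*(288 + Z) (M(Z) = -(Z - 117)*(Z + 288) = -(-117 + Z)*(288 + Z))
(-1*(-24960) - 19597)/M(222) = (-1*(-24960) - 19597)/(33696 - 1*222² - 171*222) = (24960 - 19597)/(33696 - 1*49284 - 37962) = 5363/(33696 - 49284 - 37962) = 5363/(-53550) = 5363*(-1/53550) = -5363/53550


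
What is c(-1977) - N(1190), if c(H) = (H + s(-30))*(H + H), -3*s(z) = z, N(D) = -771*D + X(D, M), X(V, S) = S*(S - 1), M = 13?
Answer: 8694852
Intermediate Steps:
X(V, S) = S*(-1 + S)
N(D) = 156 - 771*D (N(D) = -771*D + 13*(-1 + 13) = -771*D + 13*12 = -771*D + 156 = 156 - 771*D)
s(z) = -z/3
c(H) = 2*H*(10 + H) (c(H) = (H - ⅓*(-30))*(H + H) = (H + 10)*(2*H) = (10 + H)*(2*H) = 2*H*(10 + H))
c(-1977) - N(1190) = 2*(-1977)*(10 - 1977) - (156 - 771*1190) = 2*(-1977)*(-1967) - (156 - 917490) = 7777518 - 1*(-917334) = 7777518 + 917334 = 8694852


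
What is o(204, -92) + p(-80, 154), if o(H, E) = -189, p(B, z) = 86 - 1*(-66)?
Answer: -37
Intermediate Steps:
p(B, z) = 152 (p(B, z) = 86 + 66 = 152)
o(204, -92) + p(-80, 154) = -189 + 152 = -37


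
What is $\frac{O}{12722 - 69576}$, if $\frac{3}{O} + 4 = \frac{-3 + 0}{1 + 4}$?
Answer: $\frac{15}{1307642} \approx 1.1471 \cdot 10^{-5}$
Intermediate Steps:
$O = - \frac{15}{23}$ ($O = \frac{3}{-4 + \frac{-3 + 0}{1 + 4}} = \frac{3}{-4 - \frac{3}{5}} = \frac{3}{- \frac{23}{5}} = 3 \left(- \frac{5}{23}\right) = - \frac{15}{23} \approx -0.65217$)
$\frac{O}{12722 - 69576} = \frac{1}{12722 - 69576} \left(- \frac{15}{23}\right) = \frac{1}{-56854} \left(- \frac{15}{23}\right) = \left(- \frac{1}{56854}\right) \left(- \frac{15}{23}\right) = \frac{15}{1307642}$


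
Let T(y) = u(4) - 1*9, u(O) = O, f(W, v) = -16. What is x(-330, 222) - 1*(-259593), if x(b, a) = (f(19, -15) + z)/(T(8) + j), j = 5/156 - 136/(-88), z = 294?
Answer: 1524112641/5873 ≈ 2.5951e+5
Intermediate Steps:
j = 2707/1716 (j = 5*(1/156) - 136*(-1/88) = 5/156 + 17/11 = 2707/1716 ≈ 1.5775)
T(y) = -5 (T(y) = 4 - 1*9 = 4 - 9 = -5)
x(b, a) = -477048/5873 (x(b, a) = (-16 + 294)/(-5 + 2707/1716) = 278/(-5873/1716) = 278*(-1716/5873) = -477048/5873)
x(-330, 222) - 1*(-259593) = -477048/5873 - 1*(-259593) = -477048/5873 + 259593 = 1524112641/5873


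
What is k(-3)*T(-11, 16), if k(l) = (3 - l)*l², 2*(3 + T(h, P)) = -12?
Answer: -486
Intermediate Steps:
T(h, P) = -9 (T(h, P) = -3 + (½)*(-12) = -3 - 6 = -9)
k(l) = l²*(3 - l)
k(-3)*T(-11, 16) = ((-3)²*(3 - 1*(-3)))*(-9) = (9*(3 + 3))*(-9) = (9*6)*(-9) = 54*(-9) = -486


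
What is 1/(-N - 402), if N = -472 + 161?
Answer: -1/91 ≈ -0.010989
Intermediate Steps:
N = -311
1/(-N - 402) = 1/(-1*(-311) - 402) = 1/(311 - 402) = 1/(-91) = -1/91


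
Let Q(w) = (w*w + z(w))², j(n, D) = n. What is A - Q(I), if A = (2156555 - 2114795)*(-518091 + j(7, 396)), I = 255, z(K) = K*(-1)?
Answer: -25830340740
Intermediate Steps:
z(K) = -K
A = -21635187840 (A = (2156555 - 2114795)*(-518091 + 7) = 41760*(-518084) = -21635187840)
Q(w) = (w² - w)² (Q(w) = (w*w - w)² = (w² - w)²)
A - Q(I) = -21635187840 - 255²*(-1 + 255)² = -21635187840 - 65025*254² = -21635187840 - 65025*64516 = -21635187840 - 1*4195152900 = -21635187840 - 4195152900 = -25830340740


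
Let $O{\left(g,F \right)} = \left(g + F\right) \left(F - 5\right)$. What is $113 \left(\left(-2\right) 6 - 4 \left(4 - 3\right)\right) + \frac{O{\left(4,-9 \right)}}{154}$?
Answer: $- \frac{19883}{11} \approx -1807.5$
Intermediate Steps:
$O{\left(g,F \right)} = \left(-5 + F\right) \left(F + g\right)$ ($O{\left(g,F \right)} = \left(F + g\right) \left(-5 + F\right) = \left(-5 + F\right) \left(F + g\right)$)
$113 \left(\left(-2\right) 6 - 4 \left(4 - 3\right)\right) + \frac{O{\left(4,-9 \right)}}{154} = 113 \left(\left(-2\right) 6 - 4 \left(4 - 3\right)\right) + \frac{\left(-9\right)^{2} - -45 - 20 - 36}{154} = 113 \left(-12 - 4\right) + \left(81 + 45 - 20 - 36\right) \frac{1}{154} = 113 \left(-12 - 4\right) + 70 \cdot \frac{1}{154} = 113 \left(-16\right) + \frac{5}{11} = -1808 + \frac{5}{11} = - \frac{19883}{11}$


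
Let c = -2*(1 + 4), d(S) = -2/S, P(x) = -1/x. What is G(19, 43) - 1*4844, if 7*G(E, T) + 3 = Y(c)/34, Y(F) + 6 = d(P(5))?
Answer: -82355/17 ≈ -4844.4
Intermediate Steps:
c = -10 (c = -2*5 = -10)
Y(F) = 4 (Y(F) = -6 - 2/((-1/5)) = -6 - 2/((-1*1/5)) = -6 - 2/(-1/5) = -6 - 2*(-5) = -6 + 10 = 4)
G(E, T) = -7/17 (G(E, T) = -3/7 + (4/34)/7 = -3/7 + (4*(1/34))/7 = -3/7 + (1/7)*(2/17) = -3/7 + 2/119 = -7/17)
G(19, 43) - 1*4844 = -7/17 - 1*4844 = -7/17 - 4844 = -82355/17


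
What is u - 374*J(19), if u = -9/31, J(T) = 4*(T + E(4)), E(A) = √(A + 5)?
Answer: -1020281/31 ≈ -32912.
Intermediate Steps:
E(A) = √(5 + A)
J(T) = 12 + 4*T (J(T) = 4*(T + √(5 + 4)) = 4*(T + √9) = 4*(T + 3) = 4*(3 + T) = 12 + 4*T)
u = -9/31 (u = -9*1/31 = -9/31 ≈ -0.29032)
u - 374*J(19) = -9/31 - 374*(12 + 4*19) = -9/31 - 374*(12 + 76) = -9/31 - 374*88 = -9/31 - 32912 = -1020281/31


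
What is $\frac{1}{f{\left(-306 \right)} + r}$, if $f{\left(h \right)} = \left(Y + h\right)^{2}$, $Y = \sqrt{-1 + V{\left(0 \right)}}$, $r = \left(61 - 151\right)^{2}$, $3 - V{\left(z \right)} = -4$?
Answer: $\frac{16957}{1724864550} + \frac{17 \sqrt{6}}{287477425} \approx 9.9758 \cdot 10^{-6}$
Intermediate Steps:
$V{\left(z \right)} = 7$ ($V{\left(z \right)} = 3 - -4 = 3 + 4 = 7$)
$r = 8100$ ($r = \left(-90\right)^{2} = 8100$)
$Y = \sqrt{6}$ ($Y = \sqrt{-1 + 7} = \sqrt{6} \approx 2.4495$)
$f{\left(h \right)} = \left(h + \sqrt{6}\right)^{2}$ ($f{\left(h \right)} = \left(\sqrt{6} + h\right)^{2} = \left(h + \sqrt{6}\right)^{2}$)
$\frac{1}{f{\left(-306 \right)} + r} = \frac{1}{\left(-306 + \sqrt{6}\right)^{2} + 8100} = \frac{1}{8100 + \left(-306 + \sqrt{6}\right)^{2}}$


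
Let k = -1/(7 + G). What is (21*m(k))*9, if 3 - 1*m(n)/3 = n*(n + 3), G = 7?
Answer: 50949/28 ≈ 1819.6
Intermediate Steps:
k = -1/14 (k = -1/(7 + 7) = -1/14 ≈ -0.071429)
m(n) = 9 - 3*n*(3 + n) (m(n) = 9 - 3*n*(n + 3) = 9 - 3*n*(3 + n))
(21*m(k))*9 = (21*(9 - 9*(-1/14) - 3*(-1/14)**2))*9 = (21*(9 + 9/14 - 3*1/196))*9 = (21*(9 + 9/14 - 3/196))*9 = (21*(1887/196))*9 = (5661/28)*9 = 50949/28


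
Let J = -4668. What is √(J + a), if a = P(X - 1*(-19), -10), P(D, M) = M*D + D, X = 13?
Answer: 2*I*√1239 ≈ 70.399*I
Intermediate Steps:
P(D, M) = D + D*M (P(D, M) = D*M + D = D + D*M)
a = -288 (a = (13 - 1*(-19))*(1 - 10) = (13 + 19)*(-9) = 32*(-9) = -288)
√(J + a) = √(-4668 - 288) = √(-4956) = 2*I*√1239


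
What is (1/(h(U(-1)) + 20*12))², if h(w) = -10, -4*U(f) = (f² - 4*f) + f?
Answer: 1/52900 ≈ 1.8904e-5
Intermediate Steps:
U(f) = -f²/4 + 3*f/4 (U(f) = -((f² - 4*f) + f)/4 = -(f² - 3*f)/4 = -f²/4 + 3*f/4)
(1/(h(U(-1)) + 20*12))² = (1/(-10 + 20*12))² = (1/(-10 + 240))² = (1/230)² = 1/52900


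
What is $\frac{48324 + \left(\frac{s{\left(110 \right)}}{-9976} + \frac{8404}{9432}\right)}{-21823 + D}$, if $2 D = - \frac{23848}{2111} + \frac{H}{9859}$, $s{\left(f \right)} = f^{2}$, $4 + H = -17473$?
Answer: $- \frac{2957272446088376104}{1335905801855022429} \approx -2.2137$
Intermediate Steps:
$H = -17477$ ($H = -4 - 17473 = -17477$)
$D = - \frac{272011379}{41624698}$ ($D = \frac{- \frac{23848}{2111} - \frac{17477}{9859}}{2} = \frac{1}{2} \left(- \frac{272011379}{20812349}\right) = - \frac{272011379}{41624698} \approx -6.5349$)
$\frac{48324 + \left(\frac{s{\left(110 \right)}}{-9976} + \frac{8404}{9432}\right)}{-21823 + D} = \frac{48324 + \left(\frac{110^{2}}{-9976} + \frac{8404}{9432}\right)}{-21823 - \frac{272011379}{41624698}} = \frac{48324 + \left(12100 \left(- \frac{1}{9976}\right) + 8404 \cdot \frac{1}{9432}\right)}{- \frac{908647795833}{41624698}} = \left(48324 + \left(- \frac{3025}{2494} + \frac{2101}{2358}\right)\right) \left(- \frac{41624698}{908647795833}\right) = \left(48324 - \frac{473264}{1470213}\right) \left(- \frac{41624698}{908647795833}\right) = \frac{71046099748}{1470213} \left(- \frac{41624698}{908647795833}\right) = - \frac{2957272446088376104}{1335905801855022429}$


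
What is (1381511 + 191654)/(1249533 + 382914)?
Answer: 1573165/1632447 ≈ 0.96369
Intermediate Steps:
(1381511 + 191654)/(1249533 + 382914) = 1573165/1632447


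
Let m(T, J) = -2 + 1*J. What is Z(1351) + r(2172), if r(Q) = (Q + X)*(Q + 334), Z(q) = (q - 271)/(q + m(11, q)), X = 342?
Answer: 31500422/5 ≈ 6.3001e+6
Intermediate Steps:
m(T, J) = -2 + J
Z(q) = (-271 + q)/(-2 + 2*q) (Z(q) = (q - 271)/(q + (-2 + q)) = (-271 + q)/(-2 + 2*q))
r(Q) = (334 + Q)*(342 + Q) (r(Q) = (Q + 342)*(Q + 334) = (342 + Q)*(334 + Q) = (334 + Q)*(342 + Q))
Z(1351) + r(2172) = (-271 + 1351)/(2*(-1 + 1351)) + (114228 + 2172² + 676*2172) = (½)*1080/1350 + (114228 + 4717584 + 1468272) = (½)*(1/1350)*1080 + 6300084 = ⅖ + 6300084 = 31500422/5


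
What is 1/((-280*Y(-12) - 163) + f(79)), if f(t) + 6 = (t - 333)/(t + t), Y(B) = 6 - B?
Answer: -79/411638 ≈ -0.00019192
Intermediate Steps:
f(t) = -6 + (-333 + t)/(2*t) (f(t) = -6 + (t - 333)/(t + t) = -6 + (-333 + t)/((2*t)) = -6 + (-333 + t)*(1/(2*t)) = -6 + (-333 + t)/(2*t))
1/((-280*Y(-12) - 163) + f(79)) = 1/((-280*(6 - 1*(-12)) - 163) + (½)*(-333 - 11*79)/79) = 1/((-280*(6 + 12) - 163) + (½)*(1/79)*(-333 - 869)) = 1/((-280*18 - 163) + (½)*(1/79)*(-1202)) = 1/((-5040 - 163) - 601/79) = 1/(-5203 - 601/79) = 1/(-411638/79) = -79/411638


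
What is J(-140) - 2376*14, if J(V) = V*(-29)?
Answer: -29204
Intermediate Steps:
J(V) = -29*V
J(-140) - 2376*14 = -29*(-140) - 2376*14 = 4060 - 33264 = -29204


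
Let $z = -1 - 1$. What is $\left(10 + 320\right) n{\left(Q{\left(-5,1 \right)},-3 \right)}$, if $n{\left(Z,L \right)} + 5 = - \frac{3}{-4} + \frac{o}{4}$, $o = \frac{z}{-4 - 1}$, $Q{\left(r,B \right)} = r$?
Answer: $- \frac{2739}{2} \approx -1369.5$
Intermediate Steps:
$z = -2$ ($z = -1 - 1 = -2$)
$o = \frac{2}{5}$ ($o = - \frac{2}{-4 - 1} = - \frac{2}{-5} = \left(-2\right) \left(- \frac{1}{5}\right) = \frac{2}{5} \approx 0.4$)
$n{\left(Z,L \right)} = - \frac{83}{20}$ ($n{\left(Z,L \right)} = -5 + \left(- \frac{3}{-4} + \frac{2}{5 \cdot 4}\right) = -5 + \left(\left(-3\right) \left(- \frac{1}{4}\right) + \frac{2}{5} \cdot \frac{1}{4}\right) = -5 + \left(\frac{3}{4} + \frac{1}{10}\right) = -5 + \frac{17}{20} = - \frac{83}{20}$)
$\left(10 + 320\right) n{\left(Q{\left(-5,1 \right)},-3 \right)} = \left(10 + 320\right) \left(- \frac{83}{20}\right) = 330 \left(- \frac{83}{20}\right) = - \frac{2739}{2}$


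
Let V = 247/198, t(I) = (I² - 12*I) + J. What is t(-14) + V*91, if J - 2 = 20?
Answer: 98905/198 ≈ 499.52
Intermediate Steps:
J = 22 (J = 2 + 20 = 22)
t(I) = 22 + I² - 12*I (t(I) = (I² - 12*I) + 22 = 22 + I² - 12*I)
V = 247/198 (V = 247*(1/198) = 247/198 ≈ 1.2475)
t(-14) + V*91 = (22 + (-14)² - 12*(-14)) + (247/198)*91 = (22 + 196 + 168) + 22477/198 = 386 + 22477/198 = 98905/198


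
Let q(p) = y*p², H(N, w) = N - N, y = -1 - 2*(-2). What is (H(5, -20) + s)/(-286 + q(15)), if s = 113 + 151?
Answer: 264/389 ≈ 0.67866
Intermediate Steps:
y = 3 (y = -1 + 4 = 3)
H(N, w) = 0
q(p) = 3*p²
s = 264
(H(5, -20) + s)/(-286 + q(15)) = (0 + 264)/(-286 + 3*15²) = 264/(-286 + 3*225) = 264/(-286 + 675) = 264/389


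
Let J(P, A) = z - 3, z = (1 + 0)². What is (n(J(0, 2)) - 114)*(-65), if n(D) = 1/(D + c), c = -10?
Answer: 88985/12 ≈ 7415.4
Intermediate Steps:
z = 1 (z = 1² = 1)
J(P, A) = -2 (J(P, A) = 1 - 3 = -2)
n(D) = 1/(-10 + D) (n(D) = 1/(D - 10) = 1/(-10 + D))
(n(J(0, 2)) - 114)*(-65) = (1/(-10 - 2) - 114)*(-65) = (1/(-12) - 114)*(-65) = (-1/12 - 114)*(-65) = -1369/12*(-65) = 88985/12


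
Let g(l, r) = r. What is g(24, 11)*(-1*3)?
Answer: -33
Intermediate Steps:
g(24, 11)*(-1*3) = 11*(-1*3) = 11*(-3) = -33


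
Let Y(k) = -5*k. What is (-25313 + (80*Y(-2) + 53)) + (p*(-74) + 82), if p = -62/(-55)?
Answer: -1345378/55 ≈ -24461.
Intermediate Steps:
p = 62/55 (p = -62*(-1/55) = 62/55 ≈ 1.1273)
(-25313 + (80*Y(-2) + 53)) + (p*(-74) + 82) = (-25313 + (80*(-5*(-2)) + 53)) + ((62/55)*(-74) + 82) = (-25313 + (80*10 + 53)) + (-4588/55 + 82) = (-25313 + (800 + 53)) - 78/55 = (-25313 + 853) - 78/55 = -24460 - 78/55 = -1345378/55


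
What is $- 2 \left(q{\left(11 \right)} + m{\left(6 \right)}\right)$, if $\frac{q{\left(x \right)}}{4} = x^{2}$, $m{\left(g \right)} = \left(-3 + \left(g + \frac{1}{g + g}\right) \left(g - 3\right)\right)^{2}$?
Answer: $- \frac{11465}{8} \approx -1433.1$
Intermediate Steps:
$m{\left(g \right)} = \left(-3 + \left(-3 + g\right) \left(g + \frac{1}{2 g}\right)\right)^{2}$ ($m{\left(g \right)} = \left(-3 + \left(g + \frac{1}{2 g}\right) \left(-3 + g\right)\right)^{2} = \left(-3 + \left(-3 + g\right) \left(g + \frac{1}{2 g}\right)\right)^{2}$)
$q{\left(x \right)} = 4 x^{2}$
$- 2 \left(q{\left(11 \right)} + m{\left(6 \right)}\right) = - 2 \left(4 \cdot 11^{2} + \frac{\left(3 - 2 \cdot 6^{3} + 5 \cdot 6 + 6 \cdot 6^{2}\right)^{2}}{4 \cdot 36}\right) = - 2 \left(4 \cdot 121 + \frac{1}{4} \cdot \frac{1}{36} \left(3 - 432 + 30 + 6 \cdot 36\right)^{2}\right) = - 2 \left(484 + \frac{1}{4} \cdot \frac{1}{36} \left(3 - 432 + 30 + 216\right)^{2}\right) = - 2 \left(484 + \frac{1}{4} \cdot \frac{1}{36} \left(-183\right)^{2}\right) = - 2 \left(484 + \frac{1}{4} \cdot \frac{1}{36} \cdot 33489\right) = - 2 \left(484 + \frac{3721}{16}\right) = \left(-2\right) \frac{11465}{16} = - \frac{11465}{8}$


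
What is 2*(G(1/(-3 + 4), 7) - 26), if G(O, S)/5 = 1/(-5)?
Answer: -54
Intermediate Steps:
G(O, S) = -1 (G(O, S) = 5/(-5) = 5*(-1/5) = -1)
2*(G(1/(-3 + 4), 7) - 26) = 2*(-1 - 26) = 2*(-27) = -54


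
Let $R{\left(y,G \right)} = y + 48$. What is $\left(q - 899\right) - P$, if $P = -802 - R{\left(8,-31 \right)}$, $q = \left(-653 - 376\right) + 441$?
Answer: $-629$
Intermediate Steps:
$R{\left(y,G \right)} = 48 + y$
$q = -588$ ($q = -1029 + 441 = -588$)
$P = -858$ ($P = -802 - \left(48 + 8\right) = -802 - 56 = -858$)
$\left(q - 899\right) - P = \left(-588 - 899\right) - -858 = \left(-588 - 899\right) + 858 = -1487 + 858 = -629$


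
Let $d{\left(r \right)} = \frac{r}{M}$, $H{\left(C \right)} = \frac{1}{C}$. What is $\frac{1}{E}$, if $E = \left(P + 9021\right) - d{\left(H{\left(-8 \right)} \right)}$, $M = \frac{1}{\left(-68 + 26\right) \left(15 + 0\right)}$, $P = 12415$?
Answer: $\frac{4}{85429} \approx 4.6822 \cdot 10^{-5}$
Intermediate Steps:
$M = - \frac{1}{630}$ ($M = \frac{1}{\left(-42\right) 15} = \frac{1}{-630} = - \frac{1}{630} \approx -0.0015873$)
$d{\left(r \right)} = - 630 r$ ($d{\left(r \right)} = \frac{r}{- \frac{1}{630}} = r \left(-630\right) = - 630 r$)
$E = \frac{85429}{4}$ ($E = \left(12415 + 9021\right) - - \frac{630}{-8} = 21436 - \left(-630\right) \left(- \frac{1}{8}\right) = 21436 - \frac{315}{4} = \frac{85429}{4} \approx 21357.0$)
$\frac{1}{E} = \frac{1}{\frac{85429}{4}} = \frac{4}{85429}$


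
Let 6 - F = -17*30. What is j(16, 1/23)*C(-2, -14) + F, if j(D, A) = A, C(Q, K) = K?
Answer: 11854/23 ≈ 515.39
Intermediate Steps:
F = 516 (F = 6 - (-17)*30 = 6 - 1*(-510) = 6 + 510 = 516)
j(16, 1/23)*C(-2, -14) + F = -14/23 + 516 = 11854/23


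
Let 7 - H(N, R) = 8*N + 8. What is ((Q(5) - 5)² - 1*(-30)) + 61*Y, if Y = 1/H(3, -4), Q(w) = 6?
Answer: 714/25 ≈ 28.560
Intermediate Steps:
H(N, R) = -1 - 8*N (H(N, R) = 7 - (8*N + 8) = 7 - (8 + 8*N) = 7 + (-8 - 8*N) = -1 - 8*N)
Y = -1/25 (Y = 1/(-1 - 8*3) = 1/(-1 - 24) = 1/(-25) = -1/25 ≈ -0.040000)
((Q(5) - 5)² - 1*(-30)) + 61*Y = ((6 - 5)² - 1*(-30)) + 61*(-1/25) = (1² + 30) - 61/25 = (1 + 30) - 61/25 = 31 - 61/25 = 714/25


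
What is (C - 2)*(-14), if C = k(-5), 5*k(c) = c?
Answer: 42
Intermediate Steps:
k(c) = c/5
C = -1 (C = (⅕)*(-5) = -1)
(C - 2)*(-14) = (-1 - 2)*(-14) = -3*(-14) = 42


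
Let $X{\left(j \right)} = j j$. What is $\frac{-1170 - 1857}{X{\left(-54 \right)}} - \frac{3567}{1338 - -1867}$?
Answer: $- \frac{6700969}{3115260} \approx -2.151$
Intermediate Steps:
$X{\left(j \right)} = j^{2}$
$\frac{-1170 - 1857}{X{\left(-54 \right)}} - \frac{3567}{1338 - -1867} = \frac{-1170 - 1857}{\left(-54\right)^{2}} - \frac{3567}{1338 - -1867} = \frac{-1170 - 1857}{2916} - \frac{3567}{1338 + 1867} = \left(-3027\right) \frac{1}{2916} - \frac{3567}{3205} = - \frac{1009}{972} - \frac{3567}{3205} = - \frac{6700969}{3115260}$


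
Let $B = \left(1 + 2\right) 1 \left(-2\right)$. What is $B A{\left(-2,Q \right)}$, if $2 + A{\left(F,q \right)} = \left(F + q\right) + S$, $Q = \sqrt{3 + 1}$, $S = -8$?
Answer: $60$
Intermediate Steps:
$Q = 2$ ($Q = \sqrt{4} = 2$)
$A{\left(F,q \right)} = -10 + F + q$ ($A{\left(F,q \right)} = -2 - \left(8 - F - q\right) = -2 + \left(-8 + F + q\right) = -10 + F + q$)
$B = -6$ ($B = 3 \cdot 1 \left(-2\right) = 3 \left(-2\right) = -6$)
$B A{\left(-2,Q \right)} = - 6 \left(-10 - 2 + 2\right) = \left(-6\right) \left(-10\right) = 60$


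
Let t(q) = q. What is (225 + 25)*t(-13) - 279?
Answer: -3529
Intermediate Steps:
(225 + 25)*t(-13) - 279 = (225 + 25)*(-13) - 279 = 250*(-13) - 279 = -3250 - 279 = -3529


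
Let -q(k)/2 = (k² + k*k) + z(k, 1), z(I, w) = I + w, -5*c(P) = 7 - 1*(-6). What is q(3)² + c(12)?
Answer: 9667/5 ≈ 1933.4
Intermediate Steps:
c(P) = -13/5 (c(P) = -(7 - 1*(-6))/5 = -(7 + 6)/5 = -⅕*13 = -13/5)
q(k) = -2 - 4*k² - 2*k (q(k) = -2*((k² + k*k) + (k + 1)) = -2*((k² + k²) + (1 + k)) = -2*(2*k² + (1 + k)) = -2*(1 + k + 2*k²) = -2 - 4*k² - 2*k)
q(3)² + c(12) = (-2 - 4*3² - 2*3)² - 13/5 = (-2 - 4*9 - 6)² - 13/5 = (-2 - 36 - 6)² - 13/5 = (-44)² - 13/5 = 1936 - 13/5 = 9667/5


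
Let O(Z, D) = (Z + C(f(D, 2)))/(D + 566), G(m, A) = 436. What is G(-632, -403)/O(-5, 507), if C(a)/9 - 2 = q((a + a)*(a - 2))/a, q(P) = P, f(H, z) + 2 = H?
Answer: 467828/9067 ≈ 51.597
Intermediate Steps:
f(H, z) = -2 + H
C(a) = -18 + 18*a (C(a) = 18 + 9*(((a + a)*(a - 2))/a) = 18 + 9*(((2*a)*(-2 + a))/a) = 18 + 9*((2*a*(-2 + a))/a) = 18 + 9*(-4 + 2*a) = 18 + (-36 + 18*a) = -18 + 18*a)
O(Z, D) = (-54 + Z + 18*D)/(566 + D) (O(Z, D) = (Z + (-18 + 18*(-2 + D)))/(D + 566) = (Z + (-18 + (-36 + 18*D)))/(566 + D) = (Z + (-54 + 18*D))/(566 + D) = (-54 + Z + 18*D)/(566 + D))
G(-632, -403)/O(-5, 507) = 436/(((-54 - 5 + 18*507)/(566 + 507))) = 436/(((-54 - 5 + 9126)/1073)) = 436/(((1/1073)*9067)) = 436/(9067/1073) = 436*(1073/9067) = 467828/9067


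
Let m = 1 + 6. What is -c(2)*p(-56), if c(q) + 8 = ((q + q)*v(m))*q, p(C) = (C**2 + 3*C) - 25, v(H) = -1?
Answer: 47088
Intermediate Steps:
m = 7
p(C) = -25 + C**2 + 3*C
c(q) = -8 - 2*q**2 (c(q) = -8 + ((q + q)*(-1))*q = -8 + ((2*q)*(-1))*q = -8 + (-2*q)*q = -8 - 2*q**2)
-c(2)*p(-56) = -(-8 - 2*2**2)*(-25 + (-56)**2 + 3*(-56)) = -(-8 - 2*4)*(-25 + 3136 - 168) = -(-8 - 8)*2943 = -(-16)*2943 = -1*(-47088) = 47088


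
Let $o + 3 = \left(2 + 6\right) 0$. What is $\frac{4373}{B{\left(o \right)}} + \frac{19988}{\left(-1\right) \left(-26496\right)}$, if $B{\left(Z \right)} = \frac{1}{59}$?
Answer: $\frac{1709043365}{6624} \approx 2.5801 \cdot 10^{5}$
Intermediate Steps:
$o = -3$ ($o = -3 + \left(2 + 6\right) 0 = -3 + 8 \cdot 0 = -3 + 0 = -3$)
$B{\left(Z \right)} = \frac{1}{59}$
$\frac{4373}{B{\left(o \right)}} + \frac{19988}{\left(-1\right) \left(-26496\right)} = 4373 \frac{1}{\frac{1}{59}} + \frac{19988}{\left(-1\right) \left(-26496\right)} = 4373 \cdot 59 + \frac{19988}{26496} = 258007 + 19988 \cdot \frac{1}{26496} = 258007 + \frac{4997}{6624} = \frac{1709043365}{6624}$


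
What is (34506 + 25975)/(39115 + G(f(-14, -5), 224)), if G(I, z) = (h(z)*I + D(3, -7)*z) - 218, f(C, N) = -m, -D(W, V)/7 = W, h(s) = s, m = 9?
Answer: 60481/32177 ≈ 1.8796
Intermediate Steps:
D(W, V) = -7*W
f(C, N) = -9 (f(C, N) = -1*9 = -9)
G(I, z) = -218 - 21*z + I*z (G(I, z) = (z*I + (-7*3)*z) - 218 = (I*z - 21*z) - 218 = (-21*z + I*z) - 218 = -218 - 21*z + I*z)
(34506 + 25975)/(39115 + G(f(-14, -5), 224)) = (34506 + 25975)/(39115 + (-218 - 21*224 - 9*224)) = 60481/(39115 + (-218 - 4704 - 2016)) = 60481/(39115 - 6938) = 60481/32177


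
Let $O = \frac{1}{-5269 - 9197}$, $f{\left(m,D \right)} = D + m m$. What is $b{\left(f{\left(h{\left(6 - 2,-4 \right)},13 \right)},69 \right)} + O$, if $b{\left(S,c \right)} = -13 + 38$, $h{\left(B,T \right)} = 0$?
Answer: $\frac{361649}{14466} \approx 25.0$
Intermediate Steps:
$f{\left(m,D \right)} = D + m^{2}$
$O = - \frac{1}{14466}$ ($O = \frac{1}{-14466} = - \frac{1}{14466} \approx -6.9128 \cdot 10^{-5}$)
$b{\left(S,c \right)} = 25$
$b{\left(f{\left(h{\left(6 - 2,-4 \right)},13 \right)},69 \right)} + O = 25 - \frac{1}{14466} = \frac{361649}{14466}$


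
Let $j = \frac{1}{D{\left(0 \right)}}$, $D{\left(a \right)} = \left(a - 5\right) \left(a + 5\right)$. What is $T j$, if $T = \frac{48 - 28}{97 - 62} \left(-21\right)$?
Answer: $\frac{12}{25} \approx 0.48$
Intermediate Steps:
$D{\left(a \right)} = \left(-5 + a\right) \left(5 + a\right)$
$T = -12$ ($T = \frac{20}{35} \left(-21\right) = 20 \cdot \frac{1}{35} \left(-21\right) = \frac{4}{7} \left(-21\right) = -12$)
$j = - \frac{1}{25}$ ($j = \frac{1}{-25 + 0^{2}} = \frac{1}{-25 + 0} = \frac{1}{-25} = - \frac{1}{25} \approx -0.04$)
$T j = \left(-12\right) \left(- \frac{1}{25}\right) = \frac{12}{25}$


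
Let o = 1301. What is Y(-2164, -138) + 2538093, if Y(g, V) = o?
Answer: 2539394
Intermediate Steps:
Y(g, V) = 1301
Y(-2164, -138) + 2538093 = 1301 + 2538093 = 2539394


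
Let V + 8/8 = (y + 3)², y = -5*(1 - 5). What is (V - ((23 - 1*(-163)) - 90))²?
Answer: 186624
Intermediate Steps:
y = 20 (y = -5*(-4) = 20)
V = 528 (V = -1 + (20 + 3)² = -1 + 23² = -1 + 529 = 528)
(V - ((23 - 1*(-163)) - 90))² = (528 - ((23 - 1*(-163)) - 90))² = (528 - ((23 + 163) - 90))² = (528 - (186 - 90))² = (528 - 1*96)² = (528 - 96)² = 432² = 186624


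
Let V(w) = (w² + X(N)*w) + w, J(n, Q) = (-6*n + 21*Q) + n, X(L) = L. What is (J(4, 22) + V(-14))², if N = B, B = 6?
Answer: 291600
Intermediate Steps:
N = 6
J(n, Q) = -5*n + 21*Q
V(w) = w² + 7*w (V(w) = (w² + 6*w) + w = w² + 7*w)
(J(4, 22) + V(-14))² = ((-5*4 + 21*22) - 14*(7 - 14))² = ((-20 + 462) - 14*(-7))² = (442 + 98)² = 540² = 291600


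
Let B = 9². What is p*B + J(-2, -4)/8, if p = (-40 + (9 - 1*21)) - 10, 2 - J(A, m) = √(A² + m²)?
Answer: -20087/4 - √5/4 ≈ -5022.3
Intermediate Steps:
J(A, m) = 2 - √(A² + m²)
p = -62 (p = (-40 + (9 - 21)) - 10 = (-40 - 12) - 10 = -52 - 10 = -62)
B = 81
p*B + J(-2, -4)/8 = -62*81 + (2 - √((-2)² + (-4)²))/8 = -5022 + (2 - √(4 + 16))*(⅛) = -5022 + (2 - √20)*(⅛) = -5022 + (2 - 2*√5)*(⅛) = -5022 + (¼ - √5/4) = -20087/4 - √5/4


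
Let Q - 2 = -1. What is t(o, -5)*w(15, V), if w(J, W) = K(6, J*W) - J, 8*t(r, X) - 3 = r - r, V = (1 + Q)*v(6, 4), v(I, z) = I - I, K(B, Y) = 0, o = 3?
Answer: -45/8 ≈ -5.6250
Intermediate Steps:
Q = 1 (Q = 2 - 1 = 1)
v(I, z) = 0
V = 0 (V = (1 + 1)*0 = 2*0 = 0)
t(r, X) = 3/8 (t(r, X) = 3/8 + (r - r)/8 = 3/8 + (1/8)*0 = 3/8 + 0 = 3/8)
w(J, W) = -J (w(J, W) = 0 - J = -J)
t(o, -5)*w(15, V) = 3*(-1*15)/8 = (3/8)*(-15) = -45/8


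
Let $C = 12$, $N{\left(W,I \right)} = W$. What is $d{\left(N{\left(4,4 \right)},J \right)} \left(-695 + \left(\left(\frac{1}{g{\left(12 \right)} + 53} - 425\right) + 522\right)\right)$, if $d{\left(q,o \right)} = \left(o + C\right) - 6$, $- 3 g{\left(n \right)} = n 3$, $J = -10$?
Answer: $\frac{98068}{41} \approx 2391.9$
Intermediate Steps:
$g{\left(n \right)} = - n$ ($g{\left(n \right)} = - \frac{n 3}{3} = - \frac{3 n}{3} = - n$)
$d{\left(q,o \right)} = 6 + o$ ($d{\left(q,o \right)} = \left(o + 12\right) - 6 = \left(12 + o\right) - 6 = 6 + o$)
$d{\left(N{\left(4,4 \right)},J \right)} \left(-695 + \left(\left(\frac{1}{g{\left(12 \right)} + 53} - 425\right) + 522\right)\right) = \left(6 - 10\right) \left(-695 + \left(\left(\frac{1}{\left(-1\right) 12 + 53} - 425\right) + 522\right)\right) = - 4 \left(-695 + \left(\left(\frac{1}{-12 + 53} - 425\right) + 522\right)\right) = - 4 \left(-695 + \left(\left(\frac{1}{41} - 425\right) + 522\right)\right) = - 4 \left(-695 + \left(- \frac{17424}{41} + 522\right)\right) = - 4 \left(-695 + \frac{3978}{41}\right) = \left(-4\right) \left(- \frac{24517}{41}\right) = \frac{98068}{41}$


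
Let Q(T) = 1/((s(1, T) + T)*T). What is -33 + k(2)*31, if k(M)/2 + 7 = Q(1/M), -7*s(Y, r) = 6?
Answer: -4071/5 ≈ -814.20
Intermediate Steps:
s(Y, r) = -6/7 (s(Y, r) = -⅐*6 = -6/7)
Q(T) = 1/(T*(-6/7 + T)) (Q(T) = 1/((-6/7 + T)*T) = 1/(T*(-6/7 + T)))
k(M) = -14 + 14*M/(-6 + 7/M) (k(M) = -14 + 2*(7/((1/M)*(-6 + 7/M))) = -14 + 2*(7*M/(-6 + 7/M)) = -14 + 14*M/(-6 + 7/M))
-33 + k(2)*31 = -33 + (14*(7 - 1*2² - 6*2)/(-7 + 6*2))*31 = -33 + (14*(7 - 1*4 - 12)/(-7 + 12))*31 = -33 + (14*(7 - 4 - 12)/5)*31 = -33 + (14*(⅕)*(-9))*31 = -33 - 126/5*31 = -33 - 3906/5 = -4071/5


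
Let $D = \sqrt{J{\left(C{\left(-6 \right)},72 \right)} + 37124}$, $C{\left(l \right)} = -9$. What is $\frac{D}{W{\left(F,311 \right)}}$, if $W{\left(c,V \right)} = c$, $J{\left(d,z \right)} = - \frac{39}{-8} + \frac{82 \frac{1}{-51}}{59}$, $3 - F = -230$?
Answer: $\frac{\sqrt{5378681519214}}{2804388} \approx 0.82699$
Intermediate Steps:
$F = 233$ ($F = 3 - -230 = 3 + 230 = 233$)
$J{\left(d,z \right)} = \frac{116695}{24072}$ ($J{\left(d,z \right)} = \left(-39\right) \left(- \frac{1}{8}\right) + 82 \left(- \frac{1}{51}\right) \frac{1}{59} = \frac{39}{8} - \frac{82}{3009} = \frac{116695}{24072}$)
$D = \frac{\sqrt{5378681519214}}{12036}$ ($D = \sqrt{\frac{116695}{24072} + 37124} = \sqrt{\frac{893765623}{24072}} = \frac{\sqrt{5378681519214}}{12036} \approx 192.69$)
$\frac{D}{W{\left(F,311 \right)}} = \frac{\frac{1}{12036} \sqrt{5378681519214}}{233} = \frac{\sqrt{5378681519214}}{12036} \cdot \frac{1}{233} = \frac{\sqrt{5378681519214}}{2804388}$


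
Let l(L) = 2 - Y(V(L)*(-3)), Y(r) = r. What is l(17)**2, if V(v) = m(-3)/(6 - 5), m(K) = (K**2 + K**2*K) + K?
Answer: 3721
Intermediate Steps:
m(K) = K + K**2 + K**3 (m(K) = (K**2 + K**3) + K = K + K**2 + K**3)
V(v) = -21 (V(v) = (-3*(1 - 3 + (-3)**2))/(6 - 5) = -3*(1 - 3 + 9)/1 = -3*7*1 = -21*1 = -21)
l(L) = -61 (l(L) = 2 - (-21)*(-3) = 2 - 1*63 = 2 - 63 = -61)
l(17)**2 = (-61)**2 = 3721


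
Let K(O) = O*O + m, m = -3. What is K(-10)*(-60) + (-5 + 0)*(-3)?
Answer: -5805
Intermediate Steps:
K(O) = -3 + O² (K(O) = O*O - 3 = O² - 3 = -3 + O²)
K(-10)*(-60) + (-5 + 0)*(-3) = (-3 + (-10)²)*(-60) + (-5 + 0)*(-3) = (-3 + 100)*(-60) - 5*(-3) = 97*(-60) + 15 = -5820 + 15 = -5805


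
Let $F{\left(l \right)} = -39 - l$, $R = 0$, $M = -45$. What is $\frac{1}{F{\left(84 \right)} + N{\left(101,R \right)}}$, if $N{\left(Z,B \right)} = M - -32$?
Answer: $- \frac{1}{136} \approx -0.0073529$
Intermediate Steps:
$N{\left(Z,B \right)} = -13$ ($N{\left(Z,B \right)} = -45 - -32 = -45 + 32 = -13$)
$\frac{1}{F{\left(84 \right)} + N{\left(101,R \right)}} = \frac{1}{\left(-39 - 84\right) - 13} = \frac{1}{-123 - 13} = \frac{1}{-136} = - \frac{1}{136}$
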